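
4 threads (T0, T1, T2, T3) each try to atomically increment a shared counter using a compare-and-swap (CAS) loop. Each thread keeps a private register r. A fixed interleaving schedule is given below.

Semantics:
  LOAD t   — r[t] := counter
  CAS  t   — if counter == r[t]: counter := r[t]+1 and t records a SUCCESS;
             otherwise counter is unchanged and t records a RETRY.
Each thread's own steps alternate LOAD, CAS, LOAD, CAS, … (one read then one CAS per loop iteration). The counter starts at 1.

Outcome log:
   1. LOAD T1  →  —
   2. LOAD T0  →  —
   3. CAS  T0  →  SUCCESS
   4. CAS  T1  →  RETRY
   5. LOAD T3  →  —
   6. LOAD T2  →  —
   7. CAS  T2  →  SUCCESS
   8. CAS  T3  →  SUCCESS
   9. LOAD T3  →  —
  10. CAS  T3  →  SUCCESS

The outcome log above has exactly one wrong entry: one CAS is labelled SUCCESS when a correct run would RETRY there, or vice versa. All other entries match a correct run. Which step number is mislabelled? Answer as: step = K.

Correct run:
step 1: T1 LOAD ⇒ load; ctr=1 reg=1
step 2: T0 LOAD ⇒ load; ctr=1 reg=1
step 3: T0 CAS ⇒ ok; ctr=2 reg=1
step 4: T1 CAS ⇒ retry; ctr=2 reg=1
step 5: T3 LOAD ⇒ load; ctr=2 reg=2
step 6: T2 LOAD ⇒ load; ctr=2 reg=2
step 7: T2 CAS ⇒ ok; ctr=3 reg=2
step 8: T3 CAS ⇒ retry; ctr=3 reg=2
step 9: T3 LOAD ⇒ load; ctr=3 reg=3
step 10: T3 CAS ⇒ ok; ctr=4 reg=3
Mismatch at 8.

step = 8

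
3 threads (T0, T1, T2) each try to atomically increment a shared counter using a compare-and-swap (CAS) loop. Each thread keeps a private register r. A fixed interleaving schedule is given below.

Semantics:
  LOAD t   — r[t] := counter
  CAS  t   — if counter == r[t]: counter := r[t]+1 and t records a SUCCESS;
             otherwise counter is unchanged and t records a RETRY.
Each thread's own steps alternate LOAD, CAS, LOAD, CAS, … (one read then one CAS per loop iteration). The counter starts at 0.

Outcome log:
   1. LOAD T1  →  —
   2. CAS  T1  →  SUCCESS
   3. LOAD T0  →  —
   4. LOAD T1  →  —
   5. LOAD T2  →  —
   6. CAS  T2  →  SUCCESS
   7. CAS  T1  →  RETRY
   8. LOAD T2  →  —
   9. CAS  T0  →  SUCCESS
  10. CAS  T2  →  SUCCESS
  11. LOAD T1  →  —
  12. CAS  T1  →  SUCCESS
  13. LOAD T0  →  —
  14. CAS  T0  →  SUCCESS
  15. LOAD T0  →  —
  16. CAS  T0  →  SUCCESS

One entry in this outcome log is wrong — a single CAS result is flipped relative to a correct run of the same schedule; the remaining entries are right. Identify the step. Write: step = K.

step = 9

Reference trace:
[1] T1.load  rd  (counter 0, T1.r 0)
[2] T1.cas  hit  (counter 1, T1.r 0)
[3] T0.load  rd  (counter 1, T0.r 1)
[4] T1.load  rd  (counter 1, T1.r 1)
[5] T2.load  rd  (counter 1, T2.r 1)
[6] T2.cas  hit  (counter 2, T2.r 1)
[7] T1.cas  miss  (counter 2, T1.r 1)
[8] T2.load  rd  (counter 2, T2.r 2)
[9] T0.cas  miss  (counter 2, T0.r 1)
[10] T2.cas  hit  (counter 3, T2.r 2)
[11] T1.load  rd  (counter 3, T1.r 3)
[12] T1.cas  hit  (counter 4, T1.r 3)
[13] T0.load  rd  (counter 4, T0.r 4)
[14] T0.cas  hit  (counter 5, T0.r 4)
[15] T0.load  rd  (counter 5, T0.r 5)
[16] T0.cas  hit  (counter 6, T0.r 5)
Mismatch at 9.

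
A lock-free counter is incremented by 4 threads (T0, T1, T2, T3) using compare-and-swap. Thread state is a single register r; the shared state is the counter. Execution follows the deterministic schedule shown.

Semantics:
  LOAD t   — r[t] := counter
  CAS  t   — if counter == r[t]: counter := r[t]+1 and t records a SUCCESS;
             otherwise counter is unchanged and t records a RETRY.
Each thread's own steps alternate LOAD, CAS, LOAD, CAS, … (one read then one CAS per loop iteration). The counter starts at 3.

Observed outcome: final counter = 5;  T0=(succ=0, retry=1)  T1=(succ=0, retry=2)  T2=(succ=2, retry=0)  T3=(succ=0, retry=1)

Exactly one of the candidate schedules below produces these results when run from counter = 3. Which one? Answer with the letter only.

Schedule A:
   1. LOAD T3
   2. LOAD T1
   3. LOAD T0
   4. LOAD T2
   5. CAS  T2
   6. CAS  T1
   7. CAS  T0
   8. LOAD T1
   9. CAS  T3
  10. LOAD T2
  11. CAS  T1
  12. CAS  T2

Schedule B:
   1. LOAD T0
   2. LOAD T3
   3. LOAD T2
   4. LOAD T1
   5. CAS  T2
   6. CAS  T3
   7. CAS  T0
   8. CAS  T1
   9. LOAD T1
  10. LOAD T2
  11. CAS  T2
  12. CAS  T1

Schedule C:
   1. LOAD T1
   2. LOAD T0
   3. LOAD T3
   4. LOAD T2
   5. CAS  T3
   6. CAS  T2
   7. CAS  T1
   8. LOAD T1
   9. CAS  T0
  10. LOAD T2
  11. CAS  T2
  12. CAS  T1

B

Tracing schedule B:
#1 T0 reads 3
#2 T3 reads 3
#3 T2 reads 3
#4 T1 reads 3
#5 T2 CAS(3→4) writes; counter now 4
#6 T3 CAS(3→4) fails; counter now 4
#7 T0 CAS(3→4) fails; counter now 4
#8 T1 CAS(3→4) fails; counter now 4
#9 T1 reads 4
#10 T2 reads 4
#11 T2 CAS(4→5) writes; counter now 5
#12 T1 CAS(4→5) fails; counter now 5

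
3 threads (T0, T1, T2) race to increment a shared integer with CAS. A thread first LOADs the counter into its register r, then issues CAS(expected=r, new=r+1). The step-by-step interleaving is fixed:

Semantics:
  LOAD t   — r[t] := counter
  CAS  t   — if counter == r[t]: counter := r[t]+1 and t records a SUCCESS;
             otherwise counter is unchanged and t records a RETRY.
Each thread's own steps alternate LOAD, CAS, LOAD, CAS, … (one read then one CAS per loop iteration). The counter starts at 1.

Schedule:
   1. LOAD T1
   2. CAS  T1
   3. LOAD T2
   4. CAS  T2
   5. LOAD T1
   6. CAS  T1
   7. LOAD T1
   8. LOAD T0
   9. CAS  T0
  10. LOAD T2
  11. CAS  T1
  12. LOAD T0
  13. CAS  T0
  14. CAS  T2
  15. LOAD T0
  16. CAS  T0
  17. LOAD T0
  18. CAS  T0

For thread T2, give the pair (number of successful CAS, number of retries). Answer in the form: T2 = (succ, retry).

T2 = (1, 1)

#1 T1 reads 1
#2 T1 CAS(1→2) writes; counter now 2
#3 T2 reads 2
#4 T2 CAS(2→3) writes; counter now 3
#5 T1 reads 3
#6 T1 CAS(3→4) writes; counter now 4
#7 T1 reads 4
#8 T0 reads 4
#9 T0 CAS(4→5) writes; counter now 5
#10 T2 reads 5
#11 T1 CAS(4→5) fails; counter now 5
#12 T0 reads 5
#13 T0 CAS(5→6) writes; counter now 6
#14 T2 CAS(5→6) fails; counter now 6
#15 T0 reads 6
#16 T0 CAS(6→7) writes; counter now 7
#17 T0 reads 7
#18 T0 CAS(7→8) writes; counter now 8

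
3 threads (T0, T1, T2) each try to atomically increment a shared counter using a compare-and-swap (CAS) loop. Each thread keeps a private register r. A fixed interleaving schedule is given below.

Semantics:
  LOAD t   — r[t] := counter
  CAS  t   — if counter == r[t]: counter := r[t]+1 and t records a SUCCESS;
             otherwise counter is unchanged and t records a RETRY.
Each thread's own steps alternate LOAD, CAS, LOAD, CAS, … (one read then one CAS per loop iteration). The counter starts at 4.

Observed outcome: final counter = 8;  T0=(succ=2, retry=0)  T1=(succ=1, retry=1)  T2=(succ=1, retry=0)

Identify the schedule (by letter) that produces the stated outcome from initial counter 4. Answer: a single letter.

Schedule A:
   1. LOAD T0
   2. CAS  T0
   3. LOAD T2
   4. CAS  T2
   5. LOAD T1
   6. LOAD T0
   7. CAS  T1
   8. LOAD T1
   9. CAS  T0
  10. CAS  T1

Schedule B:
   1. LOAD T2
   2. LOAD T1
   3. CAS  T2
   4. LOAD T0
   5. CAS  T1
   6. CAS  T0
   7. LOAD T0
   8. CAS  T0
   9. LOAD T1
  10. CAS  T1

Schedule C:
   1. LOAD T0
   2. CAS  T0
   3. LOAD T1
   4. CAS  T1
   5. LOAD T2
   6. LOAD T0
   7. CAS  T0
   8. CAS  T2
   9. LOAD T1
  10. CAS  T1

Simulating candidate B:
[1] T2.load  rd  (counter 4, T2.r 4)
[2] T1.load  rd  (counter 4, T1.r 4)
[3] T2.cas  hit  (counter 5, T2.r 4)
[4] T0.load  rd  (counter 5, T0.r 5)
[5] T1.cas  miss  (counter 5, T1.r 4)
[6] T0.cas  hit  (counter 6, T0.r 5)
[7] T0.load  rd  (counter 6, T0.r 6)
[8] T0.cas  hit  (counter 7, T0.r 6)
[9] T1.load  rd  (counter 7, T1.r 7)
[10] T1.cas  hit  (counter 8, T1.r 7)

B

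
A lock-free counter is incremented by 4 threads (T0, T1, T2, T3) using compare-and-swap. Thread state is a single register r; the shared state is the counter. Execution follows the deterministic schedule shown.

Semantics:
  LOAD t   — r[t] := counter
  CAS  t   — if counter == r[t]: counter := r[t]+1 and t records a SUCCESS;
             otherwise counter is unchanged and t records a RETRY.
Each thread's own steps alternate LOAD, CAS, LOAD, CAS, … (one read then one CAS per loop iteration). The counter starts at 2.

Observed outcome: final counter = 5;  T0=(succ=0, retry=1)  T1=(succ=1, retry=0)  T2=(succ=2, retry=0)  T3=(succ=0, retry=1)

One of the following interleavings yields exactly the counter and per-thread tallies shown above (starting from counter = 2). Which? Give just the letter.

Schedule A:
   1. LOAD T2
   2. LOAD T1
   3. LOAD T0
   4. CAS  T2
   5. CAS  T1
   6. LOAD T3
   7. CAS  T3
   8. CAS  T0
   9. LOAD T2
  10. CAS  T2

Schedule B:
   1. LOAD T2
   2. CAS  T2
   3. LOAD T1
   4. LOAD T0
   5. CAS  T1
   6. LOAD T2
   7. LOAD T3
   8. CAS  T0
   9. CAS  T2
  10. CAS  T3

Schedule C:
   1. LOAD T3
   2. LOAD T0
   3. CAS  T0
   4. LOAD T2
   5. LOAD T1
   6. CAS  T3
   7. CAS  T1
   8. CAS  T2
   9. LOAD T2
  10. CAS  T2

Tracing schedule B:
#1 T2 reads 2
#2 T2 CAS(2→3) writes; counter now 3
#3 T1 reads 3
#4 T0 reads 3
#5 T1 CAS(3→4) writes; counter now 4
#6 T2 reads 4
#7 T3 reads 4
#8 T0 CAS(3→4) fails; counter now 4
#9 T2 CAS(4→5) writes; counter now 5
#10 T3 CAS(4→5) fails; counter now 5

B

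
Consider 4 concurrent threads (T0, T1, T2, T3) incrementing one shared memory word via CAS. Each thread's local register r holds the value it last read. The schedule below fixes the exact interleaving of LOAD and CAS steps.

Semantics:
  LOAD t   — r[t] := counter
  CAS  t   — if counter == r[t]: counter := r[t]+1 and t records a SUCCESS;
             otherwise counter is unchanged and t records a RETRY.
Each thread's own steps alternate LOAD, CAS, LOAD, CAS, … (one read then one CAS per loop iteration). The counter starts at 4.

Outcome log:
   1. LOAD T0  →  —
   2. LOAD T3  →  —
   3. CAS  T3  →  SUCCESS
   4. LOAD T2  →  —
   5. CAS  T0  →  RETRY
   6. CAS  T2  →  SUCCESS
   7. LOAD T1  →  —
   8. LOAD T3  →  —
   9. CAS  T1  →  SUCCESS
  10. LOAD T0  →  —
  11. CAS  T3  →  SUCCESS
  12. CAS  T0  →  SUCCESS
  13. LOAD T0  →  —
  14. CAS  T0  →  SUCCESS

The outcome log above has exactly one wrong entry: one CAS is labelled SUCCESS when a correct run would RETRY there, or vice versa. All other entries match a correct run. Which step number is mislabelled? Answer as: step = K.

Reference trace:
1. LOAD T0 → mem=4 r[T0]=4 [LOAD]
2. LOAD T3 → mem=4 r[T3]=4 [LOAD]
3. CAS T3 → mem=5 r[T3]=4 [OK]
4. LOAD T2 → mem=5 r[T2]=5 [LOAD]
5. CAS T0 → mem=5 r[T0]=4 [RETRY]
6. CAS T2 → mem=6 r[T2]=5 [OK]
7. LOAD T1 → mem=6 r[T1]=6 [LOAD]
8. LOAD T3 → mem=6 r[T3]=6 [LOAD]
9. CAS T1 → mem=7 r[T1]=6 [OK]
10. LOAD T0 → mem=7 r[T0]=7 [LOAD]
11. CAS T3 → mem=7 r[T3]=6 [RETRY]
12. CAS T0 → mem=8 r[T0]=7 [OK]
13. LOAD T0 → mem=8 r[T0]=8 [LOAD]
14. CAS T0 → mem=9 r[T0]=8 [OK]
Log disagrees first at step 11.

step = 11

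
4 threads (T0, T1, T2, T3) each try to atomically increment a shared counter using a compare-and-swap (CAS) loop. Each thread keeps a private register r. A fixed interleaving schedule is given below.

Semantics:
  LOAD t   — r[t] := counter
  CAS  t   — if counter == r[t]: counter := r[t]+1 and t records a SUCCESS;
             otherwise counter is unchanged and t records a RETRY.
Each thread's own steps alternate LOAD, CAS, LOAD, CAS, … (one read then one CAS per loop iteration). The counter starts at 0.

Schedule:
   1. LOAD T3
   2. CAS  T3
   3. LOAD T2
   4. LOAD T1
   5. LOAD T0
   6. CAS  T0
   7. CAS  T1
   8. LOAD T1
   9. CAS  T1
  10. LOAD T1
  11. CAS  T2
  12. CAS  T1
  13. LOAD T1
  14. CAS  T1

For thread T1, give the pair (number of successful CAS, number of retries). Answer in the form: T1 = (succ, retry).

T3 LOAD — after: cnt=0, r=0 — load
T3 CAS — after: cnt=1, r=0 — ok
T2 LOAD — after: cnt=1, r=1 — load
T1 LOAD — after: cnt=1, r=1 — load
T0 LOAD — after: cnt=1, r=1 — load
T0 CAS — after: cnt=2, r=1 — ok
T1 CAS — after: cnt=2, r=1 — retry
T1 LOAD — after: cnt=2, r=2 — load
T1 CAS — after: cnt=3, r=2 — ok
T1 LOAD — after: cnt=3, r=3 — load
T2 CAS — after: cnt=3, r=1 — retry
T1 CAS — after: cnt=4, r=3 — ok
T1 LOAD — after: cnt=4, r=4 — load
T1 CAS — after: cnt=5, r=4 — ok

T1 = (3, 1)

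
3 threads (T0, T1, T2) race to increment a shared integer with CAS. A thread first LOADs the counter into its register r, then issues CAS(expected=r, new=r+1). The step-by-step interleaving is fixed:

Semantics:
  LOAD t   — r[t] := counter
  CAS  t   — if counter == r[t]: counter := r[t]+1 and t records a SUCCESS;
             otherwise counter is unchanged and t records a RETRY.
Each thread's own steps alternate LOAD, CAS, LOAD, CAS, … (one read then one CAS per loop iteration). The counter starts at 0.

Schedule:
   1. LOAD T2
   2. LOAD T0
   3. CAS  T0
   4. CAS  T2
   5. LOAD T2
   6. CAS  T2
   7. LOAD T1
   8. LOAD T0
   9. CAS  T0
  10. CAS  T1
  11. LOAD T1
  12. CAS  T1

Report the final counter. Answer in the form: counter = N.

counter = 4

1. LOAD T2 → mem=0 r[T2]=0 [LOAD]
2. LOAD T0 → mem=0 r[T0]=0 [LOAD]
3. CAS T0 → mem=1 r[T0]=0 [OK]
4. CAS T2 → mem=1 r[T2]=0 [RETRY]
5. LOAD T2 → mem=1 r[T2]=1 [LOAD]
6. CAS T2 → mem=2 r[T2]=1 [OK]
7. LOAD T1 → mem=2 r[T1]=2 [LOAD]
8. LOAD T0 → mem=2 r[T0]=2 [LOAD]
9. CAS T0 → mem=3 r[T0]=2 [OK]
10. CAS T1 → mem=3 r[T1]=2 [RETRY]
11. LOAD T1 → mem=3 r[T1]=3 [LOAD]
12. CAS T1 → mem=4 r[T1]=3 [OK]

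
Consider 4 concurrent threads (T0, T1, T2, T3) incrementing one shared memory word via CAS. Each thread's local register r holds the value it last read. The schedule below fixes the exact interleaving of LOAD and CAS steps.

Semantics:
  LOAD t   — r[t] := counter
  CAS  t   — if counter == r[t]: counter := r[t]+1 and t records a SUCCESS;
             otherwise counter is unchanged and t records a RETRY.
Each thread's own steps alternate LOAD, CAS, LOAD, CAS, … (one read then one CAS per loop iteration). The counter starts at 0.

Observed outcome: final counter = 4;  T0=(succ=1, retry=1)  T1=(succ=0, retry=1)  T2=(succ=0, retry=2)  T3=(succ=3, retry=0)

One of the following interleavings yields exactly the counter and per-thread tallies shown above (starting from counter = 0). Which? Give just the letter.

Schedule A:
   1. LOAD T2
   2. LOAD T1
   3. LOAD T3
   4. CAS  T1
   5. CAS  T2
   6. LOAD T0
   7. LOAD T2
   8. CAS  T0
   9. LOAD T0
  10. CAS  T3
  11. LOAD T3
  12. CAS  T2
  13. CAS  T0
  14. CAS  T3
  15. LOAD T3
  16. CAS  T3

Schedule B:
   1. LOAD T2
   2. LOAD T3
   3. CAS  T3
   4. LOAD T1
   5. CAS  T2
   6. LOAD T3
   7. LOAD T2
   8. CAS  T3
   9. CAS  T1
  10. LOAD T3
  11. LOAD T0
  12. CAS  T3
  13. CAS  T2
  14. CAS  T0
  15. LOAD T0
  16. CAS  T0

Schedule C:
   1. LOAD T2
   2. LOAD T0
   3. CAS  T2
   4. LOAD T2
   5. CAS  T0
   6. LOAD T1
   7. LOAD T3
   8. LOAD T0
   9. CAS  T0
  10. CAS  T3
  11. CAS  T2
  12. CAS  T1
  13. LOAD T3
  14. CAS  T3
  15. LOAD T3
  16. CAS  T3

Simulating candidate B:
1. LOAD T2 → mem=0 r[T2]=0 [LOAD]
2. LOAD T3 → mem=0 r[T3]=0 [LOAD]
3. CAS T3 → mem=1 r[T3]=0 [OK]
4. LOAD T1 → mem=1 r[T1]=1 [LOAD]
5. CAS T2 → mem=1 r[T2]=0 [RETRY]
6. LOAD T3 → mem=1 r[T3]=1 [LOAD]
7. LOAD T2 → mem=1 r[T2]=1 [LOAD]
8. CAS T3 → mem=2 r[T3]=1 [OK]
9. CAS T1 → mem=2 r[T1]=1 [RETRY]
10. LOAD T3 → mem=2 r[T3]=2 [LOAD]
11. LOAD T0 → mem=2 r[T0]=2 [LOAD]
12. CAS T3 → mem=3 r[T3]=2 [OK]
13. CAS T2 → mem=3 r[T2]=1 [RETRY]
14. CAS T0 → mem=3 r[T0]=2 [RETRY]
15. LOAD T0 → mem=3 r[T0]=3 [LOAD]
16. CAS T0 → mem=4 r[T0]=3 [OK]

B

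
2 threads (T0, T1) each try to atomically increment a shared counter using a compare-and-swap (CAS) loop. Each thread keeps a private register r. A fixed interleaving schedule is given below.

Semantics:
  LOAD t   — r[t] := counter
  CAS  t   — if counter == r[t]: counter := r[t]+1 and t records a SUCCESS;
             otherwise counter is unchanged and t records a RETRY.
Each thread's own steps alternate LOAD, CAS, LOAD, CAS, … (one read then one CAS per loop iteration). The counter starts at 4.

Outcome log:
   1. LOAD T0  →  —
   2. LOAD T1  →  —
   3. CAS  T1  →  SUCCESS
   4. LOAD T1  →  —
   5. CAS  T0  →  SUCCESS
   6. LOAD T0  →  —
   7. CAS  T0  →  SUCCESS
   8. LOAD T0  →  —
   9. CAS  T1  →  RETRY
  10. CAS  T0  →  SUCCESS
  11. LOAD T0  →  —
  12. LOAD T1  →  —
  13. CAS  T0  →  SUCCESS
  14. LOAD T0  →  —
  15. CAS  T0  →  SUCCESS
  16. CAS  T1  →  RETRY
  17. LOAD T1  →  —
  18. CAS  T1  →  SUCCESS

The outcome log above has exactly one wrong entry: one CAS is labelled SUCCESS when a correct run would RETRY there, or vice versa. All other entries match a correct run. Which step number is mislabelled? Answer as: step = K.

Reference trace:
1. LOAD T0 → mem=4 r[T0]=4 [LOAD]
2. LOAD T1 → mem=4 r[T1]=4 [LOAD]
3. CAS T1 → mem=5 r[T1]=4 [OK]
4. LOAD T1 → mem=5 r[T1]=5 [LOAD]
5. CAS T0 → mem=5 r[T0]=4 [RETRY]
6. LOAD T0 → mem=5 r[T0]=5 [LOAD]
7. CAS T0 → mem=6 r[T0]=5 [OK]
8. LOAD T0 → mem=6 r[T0]=6 [LOAD]
9. CAS T1 → mem=6 r[T1]=5 [RETRY]
10. CAS T0 → mem=7 r[T0]=6 [OK]
11. LOAD T0 → mem=7 r[T0]=7 [LOAD]
12. LOAD T1 → mem=7 r[T1]=7 [LOAD]
13. CAS T0 → mem=8 r[T0]=7 [OK]
14. LOAD T0 → mem=8 r[T0]=8 [LOAD]
15. CAS T0 → mem=9 r[T0]=8 [OK]
16. CAS T1 → mem=9 r[T1]=7 [RETRY]
17. LOAD T1 → mem=9 r[T1]=9 [LOAD]
18. CAS T1 → mem=10 r[T1]=9 [OK]
Log disagrees first at step 5.

step = 5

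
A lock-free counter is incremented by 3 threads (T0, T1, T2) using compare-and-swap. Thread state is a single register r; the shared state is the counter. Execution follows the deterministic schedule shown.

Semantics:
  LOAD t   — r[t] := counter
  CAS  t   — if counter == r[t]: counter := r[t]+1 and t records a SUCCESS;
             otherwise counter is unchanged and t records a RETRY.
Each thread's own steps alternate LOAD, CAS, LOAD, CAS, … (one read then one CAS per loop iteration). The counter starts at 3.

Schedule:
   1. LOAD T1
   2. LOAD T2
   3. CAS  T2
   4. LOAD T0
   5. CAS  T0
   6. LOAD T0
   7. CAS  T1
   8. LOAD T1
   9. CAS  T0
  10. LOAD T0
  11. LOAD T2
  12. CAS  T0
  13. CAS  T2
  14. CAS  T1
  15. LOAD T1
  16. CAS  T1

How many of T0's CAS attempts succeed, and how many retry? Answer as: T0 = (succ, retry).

T1 LOAD — after: cnt=3, r=3 — load
T2 LOAD — after: cnt=3, r=3 — load
T2 CAS — after: cnt=4, r=3 — ok
T0 LOAD — after: cnt=4, r=4 — load
T0 CAS — after: cnt=5, r=4 — ok
T0 LOAD — after: cnt=5, r=5 — load
T1 CAS — after: cnt=5, r=3 — retry
T1 LOAD — after: cnt=5, r=5 — load
T0 CAS — after: cnt=6, r=5 — ok
T0 LOAD — after: cnt=6, r=6 — load
T2 LOAD — after: cnt=6, r=6 — load
T0 CAS — after: cnt=7, r=6 — ok
T2 CAS — after: cnt=7, r=6 — retry
T1 CAS — after: cnt=7, r=5 — retry
T1 LOAD — after: cnt=7, r=7 — load
T1 CAS — after: cnt=8, r=7 — ok

T0 = (3, 0)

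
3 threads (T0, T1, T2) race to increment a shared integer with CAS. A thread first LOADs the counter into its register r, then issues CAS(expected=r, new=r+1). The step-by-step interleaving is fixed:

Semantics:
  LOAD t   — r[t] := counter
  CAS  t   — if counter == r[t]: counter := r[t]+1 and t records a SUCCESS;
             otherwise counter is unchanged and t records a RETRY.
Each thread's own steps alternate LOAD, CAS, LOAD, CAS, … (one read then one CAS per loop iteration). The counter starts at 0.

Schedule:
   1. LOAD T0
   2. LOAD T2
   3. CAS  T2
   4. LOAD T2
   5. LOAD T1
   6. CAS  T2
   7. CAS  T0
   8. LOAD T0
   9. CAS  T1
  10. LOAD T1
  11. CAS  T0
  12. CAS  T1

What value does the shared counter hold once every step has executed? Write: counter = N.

counter = 3

1. LOAD T0 → mem=0 r[T0]=0 [LOAD]
2. LOAD T2 → mem=0 r[T2]=0 [LOAD]
3. CAS T2 → mem=1 r[T2]=0 [OK]
4. LOAD T2 → mem=1 r[T2]=1 [LOAD]
5. LOAD T1 → mem=1 r[T1]=1 [LOAD]
6. CAS T2 → mem=2 r[T2]=1 [OK]
7. CAS T0 → mem=2 r[T0]=0 [RETRY]
8. LOAD T0 → mem=2 r[T0]=2 [LOAD]
9. CAS T1 → mem=2 r[T1]=1 [RETRY]
10. LOAD T1 → mem=2 r[T1]=2 [LOAD]
11. CAS T0 → mem=3 r[T0]=2 [OK]
12. CAS T1 → mem=3 r[T1]=2 [RETRY]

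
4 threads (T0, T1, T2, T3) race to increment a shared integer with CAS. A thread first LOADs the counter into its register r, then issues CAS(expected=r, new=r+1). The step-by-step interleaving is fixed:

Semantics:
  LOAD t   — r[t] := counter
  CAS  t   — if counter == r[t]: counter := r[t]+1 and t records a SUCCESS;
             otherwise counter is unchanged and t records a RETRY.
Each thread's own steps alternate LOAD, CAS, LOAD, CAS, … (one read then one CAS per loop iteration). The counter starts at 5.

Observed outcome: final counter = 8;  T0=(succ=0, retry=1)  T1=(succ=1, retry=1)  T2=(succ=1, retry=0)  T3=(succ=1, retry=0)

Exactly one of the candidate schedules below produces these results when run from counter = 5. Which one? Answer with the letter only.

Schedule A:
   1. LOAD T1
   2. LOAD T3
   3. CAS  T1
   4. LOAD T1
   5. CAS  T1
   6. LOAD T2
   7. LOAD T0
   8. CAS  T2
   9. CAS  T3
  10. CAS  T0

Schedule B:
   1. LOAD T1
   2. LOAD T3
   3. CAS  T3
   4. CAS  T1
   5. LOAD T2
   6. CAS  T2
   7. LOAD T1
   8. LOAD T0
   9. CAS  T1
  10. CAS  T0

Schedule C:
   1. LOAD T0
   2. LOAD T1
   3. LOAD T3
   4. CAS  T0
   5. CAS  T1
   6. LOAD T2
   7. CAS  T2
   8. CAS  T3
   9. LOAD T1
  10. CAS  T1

B

Run B:
#1 T1 reads 5
#2 T3 reads 5
#3 T3 CAS(5→6) writes; counter now 6
#4 T1 CAS(5→6) fails; counter now 6
#5 T2 reads 6
#6 T2 CAS(6→7) writes; counter now 7
#7 T1 reads 7
#8 T0 reads 7
#9 T1 CAS(7→8) writes; counter now 8
#10 T0 CAS(7→8) fails; counter now 8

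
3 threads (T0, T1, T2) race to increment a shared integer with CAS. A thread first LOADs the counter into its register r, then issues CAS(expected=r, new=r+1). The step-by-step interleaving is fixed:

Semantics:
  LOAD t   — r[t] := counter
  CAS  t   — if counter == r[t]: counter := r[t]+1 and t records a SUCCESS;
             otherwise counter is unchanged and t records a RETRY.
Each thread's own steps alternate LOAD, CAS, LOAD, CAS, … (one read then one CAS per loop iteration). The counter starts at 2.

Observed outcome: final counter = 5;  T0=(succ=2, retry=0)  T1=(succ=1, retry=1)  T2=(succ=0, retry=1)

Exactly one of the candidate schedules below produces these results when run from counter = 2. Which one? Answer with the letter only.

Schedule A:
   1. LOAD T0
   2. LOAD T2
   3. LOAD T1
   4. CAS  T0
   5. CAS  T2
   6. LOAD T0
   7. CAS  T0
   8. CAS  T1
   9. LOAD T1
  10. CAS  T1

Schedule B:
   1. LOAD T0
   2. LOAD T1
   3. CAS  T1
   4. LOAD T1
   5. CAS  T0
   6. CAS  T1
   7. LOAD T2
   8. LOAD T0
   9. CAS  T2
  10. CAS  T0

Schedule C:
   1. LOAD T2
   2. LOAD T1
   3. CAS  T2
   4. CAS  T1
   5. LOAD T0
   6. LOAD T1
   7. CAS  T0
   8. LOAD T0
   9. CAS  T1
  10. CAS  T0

A

Tracing schedule A:
[1] T0.load  rd  (counter 2, T0.r 2)
[2] T2.load  rd  (counter 2, T2.r 2)
[3] T1.load  rd  (counter 2, T1.r 2)
[4] T0.cas  hit  (counter 3, T0.r 2)
[5] T2.cas  miss  (counter 3, T2.r 2)
[6] T0.load  rd  (counter 3, T0.r 3)
[7] T0.cas  hit  (counter 4, T0.r 3)
[8] T1.cas  miss  (counter 4, T1.r 2)
[9] T1.load  rd  (counter 4, T1.r 4)
[10] T1.cas  hit  (counter 5, T1.r 4)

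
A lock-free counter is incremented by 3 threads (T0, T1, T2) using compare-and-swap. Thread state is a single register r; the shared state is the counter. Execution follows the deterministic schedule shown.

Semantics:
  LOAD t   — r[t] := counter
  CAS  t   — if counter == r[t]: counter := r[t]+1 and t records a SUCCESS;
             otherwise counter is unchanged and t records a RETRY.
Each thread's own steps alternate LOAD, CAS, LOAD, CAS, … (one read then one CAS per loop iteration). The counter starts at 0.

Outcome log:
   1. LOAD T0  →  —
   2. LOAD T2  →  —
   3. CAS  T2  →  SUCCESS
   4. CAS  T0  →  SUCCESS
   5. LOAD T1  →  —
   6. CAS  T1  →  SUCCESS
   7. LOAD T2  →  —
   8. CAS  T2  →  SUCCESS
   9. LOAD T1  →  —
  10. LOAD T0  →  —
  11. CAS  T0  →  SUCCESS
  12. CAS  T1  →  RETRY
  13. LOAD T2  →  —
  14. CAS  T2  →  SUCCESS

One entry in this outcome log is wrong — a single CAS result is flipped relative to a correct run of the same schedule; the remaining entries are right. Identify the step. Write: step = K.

Correct run:
   1) LOAD T0:  M=0  r_T0=0
   2) LOAD T2:  M=0  r_T2=0
   3) CAS  T2:  M=1  r_T2=0 ✓
   4) CAS  T0:  M=1  r_T0=0 ✗
   5) LOAD T1:  M=1  r_T1=1
   6) CAS  T1:  M=2  r_T1=1 ✓
   7) LOAD T2:  M=2  r_T2=2
   8) CAS  T2:  M=3  r_T2=2 ✓
   9) LOAD T1:  M=3  r_T1=3
  10) LOAD T0:  M=3  r_T0=3
  11) CAS  T0:  M=4  r_T0=3 ✓
  12) CAS  T1:  M=4  r_T1=3 ✗
  13) LOAD T2:  M=4  r_T2=4
  14) CAS  T2:  M=5  r_T2=4 ✓
Log disagrees first at step 4.

step = 4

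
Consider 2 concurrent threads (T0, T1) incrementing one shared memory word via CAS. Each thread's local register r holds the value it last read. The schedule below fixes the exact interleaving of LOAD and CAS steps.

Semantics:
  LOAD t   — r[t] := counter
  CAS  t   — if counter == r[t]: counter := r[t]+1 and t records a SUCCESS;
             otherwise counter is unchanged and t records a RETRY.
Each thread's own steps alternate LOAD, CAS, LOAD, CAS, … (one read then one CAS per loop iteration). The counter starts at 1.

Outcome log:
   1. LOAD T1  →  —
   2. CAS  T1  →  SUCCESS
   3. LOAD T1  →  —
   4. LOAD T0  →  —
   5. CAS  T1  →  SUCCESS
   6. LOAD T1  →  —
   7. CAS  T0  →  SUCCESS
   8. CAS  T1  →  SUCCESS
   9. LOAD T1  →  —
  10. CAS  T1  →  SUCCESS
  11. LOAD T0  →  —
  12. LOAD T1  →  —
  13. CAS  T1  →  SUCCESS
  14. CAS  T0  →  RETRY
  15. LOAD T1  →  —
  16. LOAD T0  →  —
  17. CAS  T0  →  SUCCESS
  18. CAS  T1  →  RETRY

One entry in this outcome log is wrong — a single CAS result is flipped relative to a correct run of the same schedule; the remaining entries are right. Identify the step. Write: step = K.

Correct run:
[1] T1.load  rd  (counter 1, T1.r 1)
[2] T1.cas  hit  (counter 2, T1.r 1)
[3] T1.load  rd  (counter 2, T1.r 2)
[4] T0.load  rd  (counter 2, T0.r 2)
[5] T1.cas  hit  (counter 3, T1.r 2)
[6] T1.load  rd  (counter 3, T1.r 3)
[7] T0.cas  miss  (counter 3, T0.r 2)
[8] T1.cas  hit  (counter 4, T1.r 3)
[9] T1.load  rd  (counter 4, T1.r 4)
[10] T1.cas  hit  (counter 5, T1.r 4)
[11] T0.load  rd  (counter 5, T0.r 5)
[12] T1.load  rd  (counter 5, T1.r 5)
[13] T1.cas  hit  (counter 6, T1.r 5)
[14] T0.cas  miss  (counter 6, T0.r 5)
[15] T1.load  rd  (counter 6, T1.r 6)
[16] T0.load  rd  (counter 6, T0.r 6)
[17] T0.cas  hit  (counter 7, T0.r 6)
[18] T1.cas  miss  (counter 7, T1.r 6)
Log disagrees first at step 7.

step = 7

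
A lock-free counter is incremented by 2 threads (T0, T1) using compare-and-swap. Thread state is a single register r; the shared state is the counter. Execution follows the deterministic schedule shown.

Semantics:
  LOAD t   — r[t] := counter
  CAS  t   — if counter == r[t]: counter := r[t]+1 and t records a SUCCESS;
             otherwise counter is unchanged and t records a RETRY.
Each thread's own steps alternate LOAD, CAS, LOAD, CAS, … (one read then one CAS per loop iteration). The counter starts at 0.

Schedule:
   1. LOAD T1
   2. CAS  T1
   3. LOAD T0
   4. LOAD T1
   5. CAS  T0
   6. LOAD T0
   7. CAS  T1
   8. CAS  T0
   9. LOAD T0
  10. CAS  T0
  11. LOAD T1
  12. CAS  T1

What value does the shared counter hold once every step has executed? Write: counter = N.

   1) LOAD T1:  M=0  r_T1=0
   2) CAS  T1:  M=1  r_T1=0 ✓
   3) LOAD T0:  M=1  r_T0=1
   4) LOAD T1:  M=1  r_T1=1
   5) CAS  T0:  M=2  r_T0=1 ✓
   6) LOAD T0:  M=2  r_T0=2
   7) CAS  T1:  M=2  r_T1=1 ✗
   8) CAS  T0:  M=3  r_T0=2 ✓
   9) LOAD T0:  M=3  r_T0=3
  10) CAS  T0:  M=4  r_T0=3 ✓
  11) LOAD T1:  M=4  r_T1=4
  12) CAS  T1:  M=5  r_T1=4 ✓

counter = 5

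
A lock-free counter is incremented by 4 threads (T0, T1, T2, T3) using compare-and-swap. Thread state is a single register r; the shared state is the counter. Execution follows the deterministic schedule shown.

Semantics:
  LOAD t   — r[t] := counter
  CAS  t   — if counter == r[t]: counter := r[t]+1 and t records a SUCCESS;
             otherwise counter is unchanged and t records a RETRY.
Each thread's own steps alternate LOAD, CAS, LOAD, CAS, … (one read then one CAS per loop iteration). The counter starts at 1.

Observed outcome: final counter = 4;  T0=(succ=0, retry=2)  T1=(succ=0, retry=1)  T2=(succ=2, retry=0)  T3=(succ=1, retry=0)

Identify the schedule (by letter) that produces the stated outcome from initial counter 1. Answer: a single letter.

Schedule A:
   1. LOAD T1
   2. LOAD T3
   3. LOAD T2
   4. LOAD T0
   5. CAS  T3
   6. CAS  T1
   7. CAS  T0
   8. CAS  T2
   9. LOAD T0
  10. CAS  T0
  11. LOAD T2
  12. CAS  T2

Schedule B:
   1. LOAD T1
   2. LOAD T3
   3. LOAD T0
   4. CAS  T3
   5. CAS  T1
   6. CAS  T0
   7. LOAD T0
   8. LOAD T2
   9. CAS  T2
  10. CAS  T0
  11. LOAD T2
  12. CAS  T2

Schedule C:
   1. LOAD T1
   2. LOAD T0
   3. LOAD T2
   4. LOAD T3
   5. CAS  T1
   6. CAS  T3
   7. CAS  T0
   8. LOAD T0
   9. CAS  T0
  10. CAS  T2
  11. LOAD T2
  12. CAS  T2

B

Run B:
T1 LOAD — after: cnt=1, r=1 — load
T3 LOAD — after: cnt=1, r=1 — load
T0 LOAD — after: cnt=1, r=1 — load
T3 CAS — after: cnt=2, r=1 — ok
T1 CAS — after: cnt=2, r=1 — retry
T0 CAS — after: cnt=2, r=1 — retry
T0 LOAD — after: cnt=2, r=2 — load
T2 LOAD — after: cnt=2, r=2 — load
T2 CAS — after: cnt=3, r=2 — ok
T0 CAS — after: cnt=3, r=2 — retry
T2 LOAD — after: cnt=3, r=3 — load
T2 CAS — after: cnt=4, r=3 — ok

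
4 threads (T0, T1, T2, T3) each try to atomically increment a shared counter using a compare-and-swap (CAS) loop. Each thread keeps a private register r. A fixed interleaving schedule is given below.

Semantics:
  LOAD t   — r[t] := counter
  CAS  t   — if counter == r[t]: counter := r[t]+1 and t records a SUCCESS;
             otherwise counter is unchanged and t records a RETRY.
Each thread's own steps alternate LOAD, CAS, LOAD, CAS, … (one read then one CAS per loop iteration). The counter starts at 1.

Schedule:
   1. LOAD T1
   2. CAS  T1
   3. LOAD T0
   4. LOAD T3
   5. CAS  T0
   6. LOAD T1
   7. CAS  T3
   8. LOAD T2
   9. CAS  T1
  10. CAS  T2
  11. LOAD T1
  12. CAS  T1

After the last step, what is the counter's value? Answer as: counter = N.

1. LOAD T1 → mem=1 r[T1]=1 [LOAD]
2. CAS T1 → mem=2 r[T1]=1 [OK]
3. LOAD T0 → mem=2 r[T0]=2 [LOAD]
4. LOAD T3 → mem=2 r[T3]=2 [LOAD]
5. CAS T0 → mem=3 r[T0]=2 [OK]
6. LOAD T1 → mem=3 r[T1]=3 [LOAD]
7. CAS T3 → mem=3 r[T3]=2 [RETRY]
8. LOAD T2 → mem=3 r[T2]=3 [LOAD]
9. CAS T1 → mem=4 r[T1]=3 [OK]
10. CAS T2 → mem=4 r[T2]=3 [RETRY]
11. LOAD T1 → mem=4 r[T1]=4 [LOAD]
12. CAS T1 → mem=5 r[T1]=4 [OK]

counter = 5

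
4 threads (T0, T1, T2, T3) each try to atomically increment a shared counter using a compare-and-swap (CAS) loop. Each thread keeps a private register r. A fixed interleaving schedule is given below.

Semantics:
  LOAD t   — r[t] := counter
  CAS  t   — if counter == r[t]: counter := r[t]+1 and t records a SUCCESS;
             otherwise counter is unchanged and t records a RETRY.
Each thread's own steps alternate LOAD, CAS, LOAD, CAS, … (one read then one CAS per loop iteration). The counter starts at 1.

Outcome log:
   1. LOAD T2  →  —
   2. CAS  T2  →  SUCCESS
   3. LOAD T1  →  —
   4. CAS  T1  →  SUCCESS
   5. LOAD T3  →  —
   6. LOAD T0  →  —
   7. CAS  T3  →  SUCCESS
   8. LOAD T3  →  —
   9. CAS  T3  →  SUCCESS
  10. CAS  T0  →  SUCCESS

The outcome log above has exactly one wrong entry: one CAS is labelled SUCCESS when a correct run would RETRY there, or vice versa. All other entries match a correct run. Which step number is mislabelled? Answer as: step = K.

step = 10

Re-executing:
step 1: T2 LOAD ⇒ load; ctr=1 reg=1
step 2: T2 CAS ⇒ ok; ctr=2 reg=1
step 3: T1 LOAD ⇒ load; ctr=2 reg=2
step 4: T1 CAS ⇒ ok; ctr=3 reg=2
step 5: T3 LOAD ⇒ load; ctr=3 reg=3
step 6: T0 LOAD ⇒ load; ctr=3 reg=3
step 7: T3 CAS ⇒ ok; ctr=4 reg=3
step 8: T3 LOAD ⇒ load; ctr=4 reg=4
step 9: T3 CAS ⇒ ok; ctr=5 reg=4
step 10: T0 CAS ⇒ retry; ctr=5 reg=3
Log disagrees first at step 10.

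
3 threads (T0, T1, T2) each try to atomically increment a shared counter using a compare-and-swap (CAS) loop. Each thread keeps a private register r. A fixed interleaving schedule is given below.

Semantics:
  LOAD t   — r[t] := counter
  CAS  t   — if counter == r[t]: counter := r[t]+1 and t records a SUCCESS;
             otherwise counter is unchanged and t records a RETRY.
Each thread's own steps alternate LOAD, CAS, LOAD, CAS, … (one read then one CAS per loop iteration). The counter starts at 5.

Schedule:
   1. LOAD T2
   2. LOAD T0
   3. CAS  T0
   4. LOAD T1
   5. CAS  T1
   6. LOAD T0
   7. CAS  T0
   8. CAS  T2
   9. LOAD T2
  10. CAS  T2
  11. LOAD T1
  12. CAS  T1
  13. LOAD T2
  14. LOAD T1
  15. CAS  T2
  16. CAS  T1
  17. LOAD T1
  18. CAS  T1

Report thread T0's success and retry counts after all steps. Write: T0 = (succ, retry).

T0 = (2, 0)

[1] T2.load  rd  (counter 5, T2.r 5)
[2] T0.load  rd  (counter 5, T0.r 5)
[3] T0.cas  hit  (counter 6, T0.r 5)
[4] T1.load  rd  (counter 6, T1.r 6)
[5] T1.cas  hit  (counter 7, T1.r 6)
[6] T0.load  rd  (counter 7, T0.r 7)
[7] T0.cas  hit  (counter 8, T0.r 7)
[8] T2.cas  miss  (counter 8, T2.r 5)
[9] T2.load  rd  (counter 8, T2.r 8)
[10] T2.cas  hit  (counter 9, T2.r 8)
[11] T1.load  rd  (counter 9, T1.r 9)
[12] T1.cas  hit  (counter 10, T1.r 9)
[13] T2.load  rd  (counter 10, T2.r 10)
[14] T1.load  rd  (counter 10, T1.r 10)
[15] T2.cas  hit  (counter 11, T2.r 10)
[16] T1.cas  miss  (counter 11, T1.r 10)
[17] T1.load  rd  (counter 11, T1.r 11)
[18] T1.cas  hit  (counter 12, T1.r 11)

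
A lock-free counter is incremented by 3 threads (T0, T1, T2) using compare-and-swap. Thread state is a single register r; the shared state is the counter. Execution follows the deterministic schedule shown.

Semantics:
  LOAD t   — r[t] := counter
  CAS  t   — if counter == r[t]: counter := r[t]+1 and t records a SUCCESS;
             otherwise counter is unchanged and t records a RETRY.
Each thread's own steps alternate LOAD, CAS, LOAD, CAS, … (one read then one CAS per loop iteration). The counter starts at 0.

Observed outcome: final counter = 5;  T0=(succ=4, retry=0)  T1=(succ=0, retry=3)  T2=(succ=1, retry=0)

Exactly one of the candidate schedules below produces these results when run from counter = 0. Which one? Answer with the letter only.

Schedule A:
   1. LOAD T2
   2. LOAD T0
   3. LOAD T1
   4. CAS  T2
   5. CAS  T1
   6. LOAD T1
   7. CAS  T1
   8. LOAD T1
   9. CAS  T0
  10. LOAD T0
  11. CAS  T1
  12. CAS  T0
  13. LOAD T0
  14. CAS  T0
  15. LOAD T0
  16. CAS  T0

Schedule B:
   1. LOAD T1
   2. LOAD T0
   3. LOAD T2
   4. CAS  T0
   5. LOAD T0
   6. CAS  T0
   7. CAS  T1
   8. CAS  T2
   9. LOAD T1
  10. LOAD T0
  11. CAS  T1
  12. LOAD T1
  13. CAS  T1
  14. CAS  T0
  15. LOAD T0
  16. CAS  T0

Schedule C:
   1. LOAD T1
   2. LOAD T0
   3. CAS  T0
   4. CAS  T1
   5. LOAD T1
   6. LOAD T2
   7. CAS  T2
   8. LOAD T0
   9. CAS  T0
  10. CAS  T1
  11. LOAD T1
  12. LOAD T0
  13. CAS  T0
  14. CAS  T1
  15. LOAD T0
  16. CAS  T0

Tracing schedule C:
   1) LOAD T1:  M=0  r_T1=0
   2) LOAD T0:  M=0  r_T0=0
   3) CAS  T0:  M=1  r_T0=0 ✓
   4) CAS  T1:  M=1  r_T1=0 ✗
   5) LOAD T1:  M=1  r_T1=1
   6) LOAD T2:  M=1  r_T2=1
   7) CAS  T2:  M=2  r_T2=1 ✓
   8) LOAD T0:  M=2  r_T0=2
   9) CAS  T0:  M=3  r_T0=2 ✓
  10) CAS  T1:  M=3  r_T1=1 ✗
  11) LOAD T1:  M=3  r_T1=3
  12) LOAD T0:  M=3  r_T0=3
  13) CAS  T0:  M=4  r_T0=3 ✓
  14) CAS  T1:  M=4  r_T1=3 ✗
  15) LOAD T0:  M=4  r_T0=4
  16) CAS  T0:  M=5  r_T0=4 ✓

C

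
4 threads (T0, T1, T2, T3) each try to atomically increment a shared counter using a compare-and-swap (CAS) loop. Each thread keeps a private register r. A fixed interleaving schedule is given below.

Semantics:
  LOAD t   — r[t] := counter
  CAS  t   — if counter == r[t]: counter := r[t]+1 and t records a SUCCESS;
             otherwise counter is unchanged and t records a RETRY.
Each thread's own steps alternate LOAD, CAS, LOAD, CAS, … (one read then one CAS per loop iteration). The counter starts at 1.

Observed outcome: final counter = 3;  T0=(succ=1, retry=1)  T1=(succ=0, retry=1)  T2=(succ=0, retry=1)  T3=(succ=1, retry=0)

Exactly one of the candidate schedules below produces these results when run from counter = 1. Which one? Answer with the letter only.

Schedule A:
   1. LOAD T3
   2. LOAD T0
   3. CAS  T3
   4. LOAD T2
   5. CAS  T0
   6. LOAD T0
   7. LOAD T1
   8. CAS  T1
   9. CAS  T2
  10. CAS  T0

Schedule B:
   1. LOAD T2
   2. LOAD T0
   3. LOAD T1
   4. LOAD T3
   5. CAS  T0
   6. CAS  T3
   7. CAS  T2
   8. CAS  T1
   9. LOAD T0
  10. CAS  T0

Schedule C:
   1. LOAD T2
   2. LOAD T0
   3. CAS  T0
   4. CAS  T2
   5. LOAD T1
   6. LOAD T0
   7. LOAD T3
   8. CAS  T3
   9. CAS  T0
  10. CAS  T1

Simulating candidate C:
T2 LOAD — after: cnt=1, r=1 — load
T0 LOAD — after: cnt=1, r=1 — load
T0 CAS — after: cnt=2, r=1 — ok
T2 CAS — after: cnt=2, r=1 — retry
T1 LOAD — after: cnt=2, r=2 — load
T0 LOAD — after: cnt=2, r=2 — load
T3 LOAD — after: cnt=2, r=2 — load
T3 CAS — after: cnt=3, r=2 — ok
T0 CAS — after: cnt=3, r=2 — retry
T1 CAS — after: cnt=3, r=2 — retry

C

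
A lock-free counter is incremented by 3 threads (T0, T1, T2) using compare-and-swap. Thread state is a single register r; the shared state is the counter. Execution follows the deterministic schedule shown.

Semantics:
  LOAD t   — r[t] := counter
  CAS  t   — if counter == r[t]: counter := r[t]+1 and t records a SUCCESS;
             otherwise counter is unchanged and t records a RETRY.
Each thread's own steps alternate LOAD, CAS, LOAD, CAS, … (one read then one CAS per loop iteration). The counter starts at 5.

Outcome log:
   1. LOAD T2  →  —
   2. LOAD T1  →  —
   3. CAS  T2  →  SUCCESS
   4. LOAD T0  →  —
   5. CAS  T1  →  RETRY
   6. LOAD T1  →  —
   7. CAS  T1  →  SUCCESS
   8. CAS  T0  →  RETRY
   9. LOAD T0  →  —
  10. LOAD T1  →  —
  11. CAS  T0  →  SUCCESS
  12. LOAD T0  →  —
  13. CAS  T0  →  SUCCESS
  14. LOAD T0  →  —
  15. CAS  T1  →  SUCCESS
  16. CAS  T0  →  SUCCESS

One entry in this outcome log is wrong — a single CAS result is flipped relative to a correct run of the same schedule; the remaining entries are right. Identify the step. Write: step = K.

step = 15

Correct run:
step 1: T2 LOAD ⇒ load; ctr=5 reg=5
step 2: T1 LOAD ⇒ load; ctr=5 reg=5
step 3: T2 CAS ⇒ ok; ctr=6 reg=5
step 4: T0 LOAD ⇒ load; ctr=6 reg=6
step 5: T1 CAS ⇒ retry; ctr=6 reg=5
step 6: T1 LOAD ⇒ load; ctr=6 reg=6
step 7: T1 CAS ⇒ ok; ctr=7 reg=6
step 8: T0 CAS ⇒ retry; ctr=7 reg=6
step 9: T0 LOAD ⇒ load; ctr=7 reg=7
step 10: T1 LOAD ⇒ load; ctr=7 reg=7
step 11: T0 CAS ⇒ ok; ctr=8 reg=7
step 12: T0 LOAD ⇒ load; ctr=8 reg=8
step 13: T0 CAS ⇒ ok; ctr=9 reg=8
step 14: T0 LOAD ⇒ load; ctr=9 reg=9
step 15: T1 CAS ⇒ retry; ctr=9 reg=7
step 16: T0 CAS ⇒ ok; ctr=10 reg=9
Log disagrees first at step 15.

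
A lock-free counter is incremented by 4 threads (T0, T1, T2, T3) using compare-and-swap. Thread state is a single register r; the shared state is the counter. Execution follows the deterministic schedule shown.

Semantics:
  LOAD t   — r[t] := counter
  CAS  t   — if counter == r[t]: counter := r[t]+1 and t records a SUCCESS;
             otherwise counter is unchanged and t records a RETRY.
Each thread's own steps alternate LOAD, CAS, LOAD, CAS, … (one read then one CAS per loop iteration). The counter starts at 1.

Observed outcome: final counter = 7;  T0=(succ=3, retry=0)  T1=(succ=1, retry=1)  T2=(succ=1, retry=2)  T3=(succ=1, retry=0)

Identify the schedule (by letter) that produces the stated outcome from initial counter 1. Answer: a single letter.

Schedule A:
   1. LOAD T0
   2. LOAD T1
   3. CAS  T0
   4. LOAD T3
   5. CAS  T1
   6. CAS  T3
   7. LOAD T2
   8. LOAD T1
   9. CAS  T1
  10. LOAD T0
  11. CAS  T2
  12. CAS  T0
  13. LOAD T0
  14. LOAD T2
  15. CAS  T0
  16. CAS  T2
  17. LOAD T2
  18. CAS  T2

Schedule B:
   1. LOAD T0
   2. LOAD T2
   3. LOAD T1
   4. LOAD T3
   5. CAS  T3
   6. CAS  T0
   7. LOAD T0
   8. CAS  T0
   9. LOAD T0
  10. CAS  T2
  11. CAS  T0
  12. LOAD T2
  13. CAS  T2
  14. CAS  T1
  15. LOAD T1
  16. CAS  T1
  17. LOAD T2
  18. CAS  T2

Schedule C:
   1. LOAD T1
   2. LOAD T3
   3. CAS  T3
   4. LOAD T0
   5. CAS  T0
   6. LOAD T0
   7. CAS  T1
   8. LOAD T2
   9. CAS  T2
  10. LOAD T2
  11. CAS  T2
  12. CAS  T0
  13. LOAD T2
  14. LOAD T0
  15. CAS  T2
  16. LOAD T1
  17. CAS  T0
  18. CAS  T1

A

Run A:
T0 LOAD — after: cnt=1, r=1 — load
T1 LOAD — after: cnt=1, r=1 — load
T0 CAS — after: cnt=2, r=1 — ok
T3 LOAD — after: cnt=2, r=2 — load
T1 CAS — after: cnt=2, r=1 — retry
T3 CAS — after: cnt=3, r=2 — ok
T2 LOAD — after: cnt=3, r=3 — load
T1 LOAD — after: cnt=3, r=3 — load
T1 CAS — after: cnt=4, r=3 — ok
T0 LOAD — after: cnt=4, r=4 — load
T2 CAS — after: cnt=4, r=3 — retry
T0 CAS — after: cnt=5, r=4 — ok
T0 LOAD — after: cnt=5, r=5 — load
T2 LOAD — after: cnt=5, r=5 — load
T0 CAS — after: cnt=6, r=5 — ok
T2 CAS — after: cnt=6, r=5 — retry
T2 LOAD — after: cnt=6, r=6 — load
T2 CAS — after: cnt=7, r=6 — ok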